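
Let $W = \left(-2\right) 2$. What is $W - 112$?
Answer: $-116$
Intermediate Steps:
$W = -4$
$W - 112 = -4 - 112 = -116$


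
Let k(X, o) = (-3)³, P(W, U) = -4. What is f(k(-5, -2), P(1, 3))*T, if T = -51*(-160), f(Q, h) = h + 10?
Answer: 48960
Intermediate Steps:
k(X, o) = -27
f(Q, h) = 10 + h
T = 8160
f(k(-5, -2), P(1, 3))*T = (10 - 4)*8160 = 6*8160 = 48960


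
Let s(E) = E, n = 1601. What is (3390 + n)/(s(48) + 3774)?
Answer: 713/546 ≈ 1.3059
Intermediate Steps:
(3390 + n)/(s(48) + 3774) = (3390 + 1601)/(48 + 3774) = 4991/3822 = 4991*(1/3822) = 713/546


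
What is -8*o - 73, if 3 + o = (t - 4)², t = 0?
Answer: -177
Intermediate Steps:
o = 13 (o = -3 + (0 - 4)² = -3 + (-4)² = -3 + 16 = 13)
-8*o - 73 = -8*13 - 73 = -104 - 73 = -177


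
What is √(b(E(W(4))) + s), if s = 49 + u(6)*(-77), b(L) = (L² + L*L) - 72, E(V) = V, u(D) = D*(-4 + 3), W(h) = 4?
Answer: √471 ≈ 21.703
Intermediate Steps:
u(D) = -D (u(D) = D*(-1) = -D)
b(L) = -72 + 2*L² (b(L) = (L² + L²) - 72 = 2*L² - 72 = -72 + 2*L²)
s = 511 (s = 49 - 1*6*(-77) = 49 - 6*(-77) = 49 + 462 = 511)
√(b(E(W(4))) + s) = √((-72 + 2*4²) + 511) = √((-72 + 2*16) + 511) = √((-72 + 32) + 511) = √(-40 + 511) = √471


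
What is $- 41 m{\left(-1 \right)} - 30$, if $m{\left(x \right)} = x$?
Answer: $11$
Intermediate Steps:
$- 41 m{\left(-1 \right)} - 30 = \left(-41\right) \left(-1\right) - 30 = 41 - 30 = 11$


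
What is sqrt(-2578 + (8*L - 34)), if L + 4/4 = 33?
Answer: 2*I*sqrt(589) ≈ 48.539*I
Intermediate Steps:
L = 32 (L = -1 + 33 = 32)
sqrt(-2578 + (8*L - 34)) = sqrt(-2578 + (8*32 - 34)) = sqrt(-2578 + (256 - 34)) = sqrt(-2578 + 222) = sqrt(-2356) = 2*I*sqrt(589)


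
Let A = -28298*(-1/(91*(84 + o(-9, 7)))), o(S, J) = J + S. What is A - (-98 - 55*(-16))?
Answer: -2903493/3731 ≈ -778.21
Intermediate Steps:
A = 14149/3731 (A = -28298*(-1/(91*(84 + (7 - 9)))) = -28298*(-1/(91*(84 - 2))) = -28298/(82*(-91)) = -28298/(-7462) = -28298*(-1/7462) = 14149/3731 ≈ 3.7923)
A - (-98 - 55*(-16)) = 14149/3731 - (-98 - 55*(-16)) = 14149/3731 - (-98 + 880) = 14149/3731 - 1*782 = 14149/3731 - 782 = -2903493/3731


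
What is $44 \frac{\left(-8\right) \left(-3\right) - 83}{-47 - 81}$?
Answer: $\frac{649}{32} \approx 20.281$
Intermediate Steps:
$44 \frac{\left(-8\right) \left(-3\right) - 83}{-47 - 81} = 44 \frac{24 - 83}{-128} = 44 \left(\left(-59\right) \left(- \frac{1}{128}\right)\right) = 44 \cdot \frac{59}{128} = \frac{649}{32}$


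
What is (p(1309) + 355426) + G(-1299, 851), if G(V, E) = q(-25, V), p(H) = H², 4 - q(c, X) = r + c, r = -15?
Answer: 2068951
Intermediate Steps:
q(c, X) = 19 - c (q(c, X) = 4 - (-15 + c) = 4 + (15 - c) = 19 - c)
G(V, E) = 44 (G(V, E) = 19 - 1*(-25) = 19 + 25 = 44)
(p(1309) + 355426) + G(-1299, 851) = (1309² + 355426) + 44 = (1713481 + 355426) + 44 = 2068907 + 44 = 2068951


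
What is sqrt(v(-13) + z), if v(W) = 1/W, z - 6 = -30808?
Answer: I*sqrt(5205551)/13 ≈ 175.51*I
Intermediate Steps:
z = -30802 (z = 6 - 30808 = -30802)
sqrt(v(-13) + z) = sqrt(1/(-13) - 30802) = sqrt(-1/13 - 30802) = sqrt(-400427/13) = I*sqrt(5205551)/13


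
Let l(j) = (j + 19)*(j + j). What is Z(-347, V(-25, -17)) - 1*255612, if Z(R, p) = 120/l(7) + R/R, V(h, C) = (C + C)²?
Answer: -23260571/91 ≈ -2.5561e+5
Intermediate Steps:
V(h, C) = 4*C² (V(h, C) = (2*C)² = 4*C²)
l(j) = 2*j*(19 + j) (l(j) = (19 + j)*(2*j) = 2*j*(19 + j))
Z(R, p) = 121/91 (Z(R, p) = 120/((2*7*(19 + 7))) + R/R = 120/((2*7*26)) + 1 = 120/364 + 1 = 120*(1/364) + 1 = 30/91 + 1 = 121/91)
Z(-347, V(-25, -17)) - 1*255612 = 121/91 - 1*255612 = 121/91 - 255612 = -23260571/91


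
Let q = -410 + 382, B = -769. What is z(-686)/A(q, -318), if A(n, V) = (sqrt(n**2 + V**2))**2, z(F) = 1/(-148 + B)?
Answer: -1/93449636 ≈ -1.0701e-8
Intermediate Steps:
z(F) = -1/917 (z(F) = 1/(-148 - 769) = 1/(-917) = -1/917)
q = -28
A(n, V) = V**2 + n**2 (A(n, V) = (sqrt(V**2 + n**2))**2 = V**2 + n**2)
z(-686)/A(q, -318) = -1/(917*((-318)**2 + (-28)**2)) = -1/(917*(101124 + 784)) = -1/917/101908 = -1/917*1/101908 = -1/93449636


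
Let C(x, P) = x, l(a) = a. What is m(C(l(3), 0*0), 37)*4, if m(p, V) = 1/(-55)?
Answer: -4/55 ≈ -0.072727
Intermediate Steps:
m(p, V) = -1/55
m(C(l(3), 0*0), 37)*4 = -1/55*4 = -4/55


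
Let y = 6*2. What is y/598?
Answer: 6/299 ≈ 0.020067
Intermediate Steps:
y = 12
y/598 = 12/598 = (1/598)*12 = 6/299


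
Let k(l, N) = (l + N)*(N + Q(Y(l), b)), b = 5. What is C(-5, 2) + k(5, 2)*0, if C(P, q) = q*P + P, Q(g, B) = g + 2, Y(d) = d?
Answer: -15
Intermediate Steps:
Q(g, B) = 2 + g
C(P, q) = P + P*q (C(P, q) = P*q + P = P + P*q)
k(l, N) = (N + l)*(2 + N + l) (k(l, N) = (l + N)*(N + (2 + l)) = (N + l)*(2 + N + l))
C(-5, 2) + k(5, 2)*0 = -5*(1 + 2) + (2² + 2*5 + 2*(2 + 5) + 5*(2 + 5))*0 = -5*3 + (4 + 10 + 2*7 + 5*7)*0 = -15 + (4 + 10 + 14 + 35)*0 = -15 + 63*0 = -15 + 0 = -15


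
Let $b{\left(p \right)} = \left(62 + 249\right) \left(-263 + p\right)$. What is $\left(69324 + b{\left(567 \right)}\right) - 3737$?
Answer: $160131$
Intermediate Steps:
$b{\left(p \right)} = -81793 + 311 p$ ($b{\left(p \right)} = 311 \left(-263 + p\right) = -81793 + 311 p$)
$\left(69324 + b{\left(567 \right)}\right) - 3737 = \left(69324 + \left(-81793 + 311 \cdot 567\right)\right) - 3737 = \left(69324 + \left(-81793 + 176337\right)\right) - 3737 = \left(69324 + 94544\right) - 3737 = 163868 - 3737 = 160131$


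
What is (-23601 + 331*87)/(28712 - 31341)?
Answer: -5196/2629 ≈ -1.9764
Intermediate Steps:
(-23601 + 331*87)/(28712 - 31341) = (-23601 + 28797)/(-2629) = 5196*(-1/2629) = -5196/2629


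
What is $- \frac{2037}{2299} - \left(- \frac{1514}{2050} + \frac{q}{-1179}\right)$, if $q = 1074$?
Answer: $\frac{707018324}{926094675} \approx 0.76344$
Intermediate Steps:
$- \frac{2037}{2299} - \left(- \frac{1514}{2050} + \frac{q}{-1179}\right) = - \frac{2037}{2299} - \left(- \frac{1514}{2050} + \frac{1074}{-1179}\right) = \left(-2037\right) \frac{1}{2299} - \left(\left(-1514\right) \frac{1}{2050} + 1074 \left(- \frac{1}{1179}\right)\right) = - \frac{2037}{2299} - \left(- \frac{757}{1025} - \frac{358}{393}\right) = - \frac{2037}{2299} - - \frac{664451}{402825} = - \frac{2037}{2299} + \frac{664451}{402825} = \frac{707018324}{926094675}$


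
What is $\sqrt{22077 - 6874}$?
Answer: $\sqrt{15203} \approx 123.3$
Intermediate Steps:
$\sqrt{22077 - 6874} = \sqrt{15203}$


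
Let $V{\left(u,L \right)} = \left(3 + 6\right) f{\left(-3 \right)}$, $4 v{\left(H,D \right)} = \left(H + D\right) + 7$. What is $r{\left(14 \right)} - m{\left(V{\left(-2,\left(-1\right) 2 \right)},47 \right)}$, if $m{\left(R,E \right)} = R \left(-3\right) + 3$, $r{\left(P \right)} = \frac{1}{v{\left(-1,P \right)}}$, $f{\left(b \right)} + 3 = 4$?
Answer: $\frac{121}{5} \approx 24.2$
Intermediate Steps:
$f{\left(b \right)} = 1$ ($f{\left(b \right)} = -3 + 4 = 1$)
$v{\left(H,D \right)} = \frac{7}{4} + \frac{D}{4} + \frac{H}{4}$ ($v{\left(H,D \right)} = \frac{\left(H + D\right) + 7}{4} = \frac{\left(D + H\right) + 7}{4} = \frac{7 + D + H}{4} = \frac{7}{4} + \frac{D}{4} + \frac{H}{4}$)
$r{\left(P \right)} = \frac{1}{\frac{3}{2} + \frac{P}{4}}$ ($r{\left(P \right)} = \frac{1}{\frac{7}{4} + \frac{P}{4} + \frac{1}{4} \left(-1\right)} = \frac{1}{\frac{7}{4} + \frac{P}{4} - \frac{1}{4}} = \frac{1}{\frac{3}{2} + \frac{P}{4}}$)
$V{\left(u,L \right)} = 9$ ($V{\left(u,L \right)} = \left(3 + 6\right) 1 = 9 \cdot 1 = 9$)
$m{\left(R,E \right)} = 3 - 3 R$ ($m{\left(R,E \right)} = - 3 R + 3 = 3 - 3 R$)
$r{\left(14 \right)} - m{\left(V{\left(-2,\left(-1\right) 2 \right)},47 \right)} = \frac{4}{6 + 14} - \left(3 - 27\right) = \frac{4}{20} - \left(3 - 27\right) = 4 \cdot \frac{1}{20} - -24 = \frac{1}{5} + 24 = \frac{121}{5}$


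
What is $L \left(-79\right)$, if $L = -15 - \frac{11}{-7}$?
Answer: $\frac{7426}{7} \approx 1060.9$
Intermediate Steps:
$L = - \frac{94}{7}$ ($L = -15 - - \frac{11}{7} = -15 + \frac{11}{7} = - \frac{94}{7} \approx -13.429$)
$L \left(-79\right) = \left(- \frac{94}{7}\right) \left(-79\right) = \frac{7426}{7}$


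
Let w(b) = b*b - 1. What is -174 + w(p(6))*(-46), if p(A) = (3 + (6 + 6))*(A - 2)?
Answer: -165728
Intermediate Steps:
p(A) = -30 + 15*A (p(A) = (3 + 12)*(-2 + A) = 15*(-2 + A) = -30 + 15*A)
w(b) = -1 + b² (w(b) = b² - 1 = -1 + b²)
-174 + w(p(6))*(-46) = -174 + (-1 + (-30 + 15*6)²)*(-46) = -174 + (-1 + (-30 + 90)²)*(-46) = -174 + (-1 + 60²)*(-46) = -174 + (-1 + 3600)*(-46) = -174 + 3599*(-46) = -174 - 165554 = -165728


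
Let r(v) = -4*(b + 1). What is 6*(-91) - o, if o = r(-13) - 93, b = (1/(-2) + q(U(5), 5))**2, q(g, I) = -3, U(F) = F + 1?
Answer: -400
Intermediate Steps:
U(F) = 1 + F
b = 49/4 (b = (1/(-2) - 3)**2 = (-1/2 - 3)**2 = (-7/2)**2 = 49/4 ≈ 12.250)
r(v) = -53 (r(v) = -4*(49/4 + 1) = -4*53/4 = -53)
o = -146 (o = -53 - 93 = -146)
6*(-91) - o = 6*(-91) - 1*(-146) = -546 + 146 = -400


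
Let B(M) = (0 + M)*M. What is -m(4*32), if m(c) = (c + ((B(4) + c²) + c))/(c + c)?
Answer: -1041/16 ≈ -65.063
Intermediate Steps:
B(M) = M² (B(M) = M*M = M²)
m(c) = (16 + c² + 2*c)/(2*c) (m(c) = (c + ((4² + c²) + c))/(c + c) = (c + ((16 + c²) + c))/((2*c)) = (c + (16 + c + c²))*(1/(2*c)) = (16 + c² + 2*c)*(1/(2*c)) = (16 + c² + 2*c)/(2*c))
-m(4*32) = -(1 + (4*32)/2 + 8/((4*32))) = -(1 + (½)*128 + 8/128) = -(1 + 64 + 8*(1/128)) = -(1 + 64 + 1/16) = -1*1041/16 = -1041/16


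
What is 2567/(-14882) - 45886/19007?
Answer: -731666421/282862174 ≈ -2.5867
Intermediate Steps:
2567/(-14882) - 45886/19007 = 2567*(-1/14882) - 45886*1/19007 = -2567/14882 - 45886/19007 = -731666421/282862174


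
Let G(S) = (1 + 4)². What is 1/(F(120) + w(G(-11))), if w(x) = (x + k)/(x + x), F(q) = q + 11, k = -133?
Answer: 25/3221 ≈ 0.0077616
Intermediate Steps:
G(S) = 25 (G(S) = 5² = 25)
F(q) = 11 + q
w(x) = (-133 + x)/(2*x) (w(x) = (x - 133)/(x + x) = (-133 + x)/((2*x)) = (-133 + x)*(1/(2*x)) = (-133 + x)/(2*x))
1/(F(120) + w(G(-11))) = 1/((11 + 120) + (½)*(-133 + 25)/25) = 1/(131 + (½)*(1/25)*(-108)) = 1/(131 - 54/25) = 1/(3221/25) = 25/3221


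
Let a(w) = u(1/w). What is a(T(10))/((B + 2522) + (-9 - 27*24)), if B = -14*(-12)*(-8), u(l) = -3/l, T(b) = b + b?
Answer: -60/521 ≈ -0.11516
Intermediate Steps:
T(b) = 2*b
a(w) = -3*w
B = -1344 (B = 168*(-8) = -1344)
a(T(10))/((B + 2522) + (-9 - 27*24)) = (-6*10)/((-1344 + 2522) + (-9 - 27*24)) = (-3*20)/(1178 + (-9 - 648)) = -60/(1178 - 657) = -60/521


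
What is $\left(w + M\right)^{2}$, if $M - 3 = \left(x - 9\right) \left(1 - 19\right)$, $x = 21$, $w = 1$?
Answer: $44944$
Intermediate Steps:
$M = -213$ ($M = 3 + \left(21 - 9\right) \left(1 - 19\right) = 3 + 12 \left(-18\right) = 3 - 216 = -213$)
$\left(w + M\right)^{2} = \left(1 - 213\right)^{2} = \left(-212\right)^{2} = 44944$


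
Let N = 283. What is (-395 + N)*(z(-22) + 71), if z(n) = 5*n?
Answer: 4368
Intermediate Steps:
(-395 + N)*(z(-22) + 71) = (-395 + 283)*(5*(-22) + 71) = -112*(-110 + 71) = -112*(-39) = 4368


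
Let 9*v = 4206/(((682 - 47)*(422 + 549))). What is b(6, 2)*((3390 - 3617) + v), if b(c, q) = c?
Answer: -839785966/616585 ≈ -1362.0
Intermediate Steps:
v = 1402/1849755 (v = (4206/(((682 - 47)*(422 + 549))))/9 = (4206/((635*971)))/9 = (4206/616585)/9 = (4206*(1/616585))/9 = (⅑)*(4206/616585) = 1402/1849755 ≈ 0.00075794)
b(6, 2)*((3390 - 3617) + v) = 6*((3390 - 3617) + 1402/1849755) = 6*(-227 + 1402/1849755) = 6*(-419892983/1849755) = -839785966/616585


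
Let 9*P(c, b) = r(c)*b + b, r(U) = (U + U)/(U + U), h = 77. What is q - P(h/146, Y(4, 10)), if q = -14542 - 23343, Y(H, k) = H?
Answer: -340973/9 ≈ -37886.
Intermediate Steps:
r(U) = 1 (r(U) = (2*U)/((2*U)) = (2*U)*(1/(2*U)) = 1)
q = -37885
P(c, b) = 2*b/9 (P(c, b) = (1*b + b)/9 = (b + b)/9 = (2*b)/9 = 2*b/9)
q - P(h/146, Y(4, 10)) = -37885 - 2*4/9 = -37885 - 1*8/9 = -37885 - 8/9 = -340973/9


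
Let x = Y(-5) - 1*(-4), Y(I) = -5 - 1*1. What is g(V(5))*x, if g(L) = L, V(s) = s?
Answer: -10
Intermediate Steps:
Y(I) = -6 (Y(I) = -5 - 1 = -6)
x = -2 (x = -6 - 1*(-4) = -6 + 4 = -2)
g(V(5))*x = 5*(-2) = -10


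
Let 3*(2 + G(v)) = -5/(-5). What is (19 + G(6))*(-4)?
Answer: -208/3 ≈ -69.333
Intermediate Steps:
G(v) = -5/3 (G(v) = -2 + (-5/(-5))/3 = -2 + (-5*(-⅕))/3 = -2 + (⅓)*1 = -2 + ⅓ = -5/3)
(19 + G(6))*(-4) = (19 - 5/3)*(-4) = (52/3)*(-4) = -208/3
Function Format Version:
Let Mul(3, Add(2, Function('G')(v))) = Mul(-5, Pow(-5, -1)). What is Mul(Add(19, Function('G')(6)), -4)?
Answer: Rational(-208, 3) ≈ -69.333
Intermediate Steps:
Function('G')(v) = Rational(-5, 3) (Function('G')(v) = Add(-2, Mul(Rational(1, 3), Mul(-5, Pow(-5, -1)))) = Add(-2, Mul(Rational(1, 3), Mul(-5, Rational(-1, 5)))) = Add(-2, Mul(Rational(1, 3), 1)) = Add(-2, Rational(1, 3)) = Rational(-5, 3))
Mul(Add(19, Function('G')(6)), -4) = Mul(Add(19, Rational(-5, 3)), -4) = Mul(Rational(52, 3), -4) = Rational(-208, 3)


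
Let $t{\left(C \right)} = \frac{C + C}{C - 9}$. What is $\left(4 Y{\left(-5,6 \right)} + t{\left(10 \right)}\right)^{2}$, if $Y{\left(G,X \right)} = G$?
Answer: $0$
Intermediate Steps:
$t{\left(C \right)} = \frac{2 C}{-9 + C}$
$\left(4 Y{\left(-5,6 \right)} + t{\left(10 \right)}\right)^{2} = \left(4 \left(-5\right) + 2 \cdot 10 \frac{1}{-9 + 10}\right)^{2} = \left(-20 + 2 \cdot 10 \cdot 1^{-1}\right)^{2} = \left(-20 + 2 \cdot 10 \cdot 1\right)^{2} = \left(-20 + 20\right)^{2} = 0^{2} = 0$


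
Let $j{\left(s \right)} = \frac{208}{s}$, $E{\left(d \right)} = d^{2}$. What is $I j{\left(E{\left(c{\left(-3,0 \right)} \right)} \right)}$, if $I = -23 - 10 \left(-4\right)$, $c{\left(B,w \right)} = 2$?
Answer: $884$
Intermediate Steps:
$I = 17$ ($I = -23 - -40 = -23 + 40 = 17$)
$I j{\left(E{\left(c{\left(-3,0 \right)} \right)} \right)} = 17 \frac{208}{2^{2}} = 17 \cdot \frac{208}{4} = 17 \cdot 208 \cdot \frac{1}{4} = 17 \cdot 52 = 884$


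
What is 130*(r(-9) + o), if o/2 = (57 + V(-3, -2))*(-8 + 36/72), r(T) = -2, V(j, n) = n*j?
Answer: -123110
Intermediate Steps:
V(j, n) = j*n
o = -945 (o = 2*((57 - 3*(-2))*(-8 + 36/72)) = 2*((57 + 6)*(-8 + 36*(1/72))) = 2*(63*(-8 + 1/2)) = 2*(63*(-15/2)) = 2*(-945/2) = -945)
130*(r(-9) + o) = 130*(-2 - 945) = 130*(-947) = -123110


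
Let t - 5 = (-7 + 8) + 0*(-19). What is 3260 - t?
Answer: 3254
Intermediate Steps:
t = 6 (t = 5 + ((-7 + 8) + 0*(-19)) = 5 + (1 + 0) = 5 + 1 = 6)
3260 - t = 3260 - 1*6 = 3260 - 6 = 3254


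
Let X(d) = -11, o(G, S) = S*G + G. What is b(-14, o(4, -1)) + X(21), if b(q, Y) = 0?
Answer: -11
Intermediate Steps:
o(G, S) = G + G*S (o(G, S) = G*S + G = G + G*S)
b(-14, o(4, -1)) + X(21) = 0 - 11 = -11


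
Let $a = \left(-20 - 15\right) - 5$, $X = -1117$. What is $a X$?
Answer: $44680$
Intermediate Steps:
$a = -40$ ($a = -35 - 5 = -40$)
$a X = \left(-40\right) \left(-1117\right) = 44680$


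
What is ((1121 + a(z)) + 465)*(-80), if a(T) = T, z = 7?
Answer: -127440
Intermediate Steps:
((1121 + a(z)) + 465)*(-80) = ((1121 + 7) + 465)*(-80) = (1128 + 465)*(-80) = 1593*(-80) = -127440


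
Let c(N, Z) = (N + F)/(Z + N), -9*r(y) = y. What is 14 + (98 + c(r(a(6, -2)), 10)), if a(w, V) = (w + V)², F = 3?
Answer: 8299/74 ≈ 112.15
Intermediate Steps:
a(w, V) = (V + w)²
r(y) = -y/9
c(N, Z) = (3 + N)/(N + Z) (c(N, Z) = (N + 3)/(Z + N) = (3 + N)/(N + Z))
14 + (98 + c(r(a(6, -2)), 10)) = 14 + (98 + (3 - (-2 + 6)²/9)/(-(-2 + 6)²/9 + 10)) = 14 + (98 + (3 - ⅑*4²)/(-⅑*4² + 10)) = 14 + (98 + (3 - ⅑*16)/(-⅑*16 + 10)) = 14 + (98 + (3 - 16/9)/(-16/9 + 10)) = 14 + (98 + (11/9)/(74/9)) = 14 + (98 + (9/74)*(11/9)) = 14 + (98 + 11/74) = 14 + 7263/74 = 8299/74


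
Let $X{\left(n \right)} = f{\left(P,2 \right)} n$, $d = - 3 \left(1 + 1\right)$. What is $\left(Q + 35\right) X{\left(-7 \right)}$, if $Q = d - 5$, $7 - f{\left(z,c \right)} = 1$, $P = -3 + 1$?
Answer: $-1008$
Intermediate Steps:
$d = -6$ ($d = \left(-3\right) 2 = -6$)
$P = -2$
$f{\left(z,c \right)} = 6$ ($f{\left(z,c \right)} = 7 - 1 = 6$)
$X{\left(n \right)} = 6 n$
$Q = -11$ ($Q = -6 - 5 = -11$)
$\left(Q + 35\right) X{\left(-7 \right)} = \left(-11 + 35\right) 6 \left(-7\right) = 24 \left(-42\right) = -1008$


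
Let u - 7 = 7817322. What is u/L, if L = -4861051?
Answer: -601333/373927 ≈ -1.6082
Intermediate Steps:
u = 7817329 (u = 7 + 7817322 = 7817329)
u/L = 7817329/(-4861051) = 7817329*(-1/4861051) = -601333/373927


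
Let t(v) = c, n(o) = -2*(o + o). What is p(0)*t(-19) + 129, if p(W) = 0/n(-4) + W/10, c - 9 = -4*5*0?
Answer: 129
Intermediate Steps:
n(o) = -4*o
c = 9 (c = 9 - 4*5*0 = 9 - 20*0 = 9 + 0 = 9)
p(W) = W/10 (p(W) = 0/((-4*(-4))) + W/10 = 0/16 + W*(⅒) = 0*(1/16) + W/10 = 0 + W/10 = W/10)
t(v) = 9
p(0)*t(-19) + 129 = ((⅒)*0)*9 + 129 = 0*9 + 129 = 0 + 129 = 129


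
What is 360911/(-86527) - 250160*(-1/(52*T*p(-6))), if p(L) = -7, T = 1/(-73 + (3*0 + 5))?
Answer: 52563180077/1124851 ≈ 46729.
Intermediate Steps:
T = -1/68 (T = 1/(-73 + (0 + 5)) = 1/(-73 + 5) = 1/(-68) = -1/68 ≈ -0.014706)
360911/(-86527) - 250160*(-1/(52*T*p(-6))) = 360911/(-86527) - 250160/(-7*(-1/68)*(-52)) = 360911*(-1/86527) - 250160/((7/68)*(-52)) = -360911/86527 - 250160/(-91/17) = -360911/86527 - 250160*(-17/91) = -360911/86527 + 4252720/91 = 52563180077/1124851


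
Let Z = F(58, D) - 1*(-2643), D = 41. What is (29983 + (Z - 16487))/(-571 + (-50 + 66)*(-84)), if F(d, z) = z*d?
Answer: -18517/1915 ≈ -9.6694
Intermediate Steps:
F(d, z) = d*z
Z = 5021 (Z = 58*41 - 1*(-2643) = 2378 + 2643 = 5021)
(29983 + (Z - 16487))/(-571 + (-50 + 66)*(-84)) = (29983 + (5021 - 16487))/(-571 + (-50 + 66)*(-84)) = (29983 - 11466)/(-571 + 16*(-84)) = 18517/(-571 - 1344) = 18517/(-1915) = 18517*(-1/1915) = -18517/1915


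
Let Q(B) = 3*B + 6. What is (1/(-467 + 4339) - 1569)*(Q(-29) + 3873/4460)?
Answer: 2171185708629/17269120 ≈ 1.2573e+5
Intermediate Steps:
Q(B) = 6 + 3*B
(1/(-467 + 4339) - 1569)*(Q(-29) + 3873/4460) = (1/(-467 + 4339) - 1569)*((6 + 3*(-29)) + 3873/4460) = (1/3872 - 1569)*((6 - 87) + 3873*(1/4460)) = (1/3872 - 1569)*(-81 + 3873/4460) = -6075167/3872*(-357387/4460) = 2171185708629/17269120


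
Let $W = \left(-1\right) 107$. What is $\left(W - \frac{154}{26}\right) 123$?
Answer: $- \frac{180564}{13} \approx -13890.0$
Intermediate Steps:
$W = -107$
$\left(W - \frac{154}{26}\right) 123 = \left(-107 - \frac{154}{26}\right) 123 = \left(-107 - \frac{77}{13}\right) 123 = \left(- \frac{1468}{13}\right) 123 = - \frac{180564}{13}$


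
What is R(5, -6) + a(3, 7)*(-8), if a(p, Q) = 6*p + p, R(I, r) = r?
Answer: -174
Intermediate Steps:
a(p, Q) = 7*p
R(5, -6) + a(3, 7)*(-8) = -6 + (7*3)*(-8) = -6 + 21*(-8) = -6 - 168 = -174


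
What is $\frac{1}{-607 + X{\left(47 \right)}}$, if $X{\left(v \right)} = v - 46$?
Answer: $- \frac{1}{606} \approx -0.0016502$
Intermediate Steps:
$X{\left(v \right)} = -46 + v$
$\frac{1}{-607 + X{\left(47 \right)}} = \frac{1}{-607 + \left(-46 + 47\right)} = \frac{1}{-607 + 1} = \frac{1}{-606} = - \frac{1}{606}$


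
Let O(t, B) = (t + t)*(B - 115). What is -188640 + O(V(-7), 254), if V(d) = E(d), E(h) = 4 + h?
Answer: -189474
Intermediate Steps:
V(d) = 4 + d
O(t, B) = 2*t*(-115 + B) (O(t, B) = (2*t)*(-115 + B) = 2*t*(-115 + B))
-188640 + O(V(-7), 254) = -188640 + 2*(4 - 7)*(-115 + 254) = -188640 + 2*(-3)*139 = -188640 - 834 = -189474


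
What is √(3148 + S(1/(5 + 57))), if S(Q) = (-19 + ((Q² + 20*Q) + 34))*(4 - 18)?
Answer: 3*√1252922/62 ≈ 54.162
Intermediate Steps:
S(Q) = -210 - 280*Q - 14*Q² (S(Q) = (-19 + (34 + Q² + 20*Q))*(-14) = (15 + Q² + 20*Q)*(-14) = -210 - 280*Q - 14*Q²)
√(3148 + S(1/(5 + 57))) = √(3148 + (-210 - 280/(5 + 57) - 14/(5 + 57)²)) = √(3148 + (-210 - 280/62 - 14*(1/62)²)) = √(3148 + (-210 - 280*1/62 - 14*(1/62)²)) = √(3148 + (-210 - 140/31 - 14*1/3844)) = √(3148 + (-210 - 140/31 - 7/1922)) = √(3148 - 412307/1922) = √(5638149/1922) = 3*√1252922/62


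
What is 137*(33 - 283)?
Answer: -34250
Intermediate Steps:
137*(33 - 283) = 137*(-250) = -34250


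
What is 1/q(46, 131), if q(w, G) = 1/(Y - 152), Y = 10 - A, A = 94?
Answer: -236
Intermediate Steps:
Y = -84 (Y = 10 - 1*94 = 10 - 94 = -84)
q(w, G) = -1/236 (q(w, G) = 1/(-84 - 152) = 1/(-236) = -1/236)
1/q(46, 131) = 1/(-1/236) = -236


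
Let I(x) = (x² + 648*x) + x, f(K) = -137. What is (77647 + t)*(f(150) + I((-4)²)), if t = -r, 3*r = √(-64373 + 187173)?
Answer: 815526441 - 70020*√307 ≈ 8.1430e+8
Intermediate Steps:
r = 20*√307/3 (r = √(-64373 + 187173)/3 = √122800/3 = (20*√307)/3 = 20*√307/3 ≈ 116.81)
I(x) = x² + 649*x
t = -20*√307/3 ≈ -116.81
(77647 + t)*(f(150) + I((-4)²)) = (77647 - 20*√307/3)*(-137 + (-4)²*(649 + (-4)²)) = (77647 - 20*√307/3)*(-137 + 16*(649 + 16)) = (77647 - 20*√307/3)*(-137 + 16*665) = (77647 - 20*√307/3)*(-137 + 10640) = (77647 - 20*√307/3)*10503 = 815526441 - 70020*√307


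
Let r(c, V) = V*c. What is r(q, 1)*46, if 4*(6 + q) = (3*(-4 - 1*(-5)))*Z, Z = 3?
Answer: -345/2 ≈ -172.50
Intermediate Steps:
q = -15/4 (q = -6 + ((3*(-4 - 1*(-5)))*3)/4 = -6 + ((3*(-4 + 5))*3)/4 = -6 + ((3*1)*3)/4 = -6 + (3*3)/4 = -6 + (1/4)*9 = -6 + 9/4 = -15/4 ≈ -3.7500)
r(q, 1)*46 = (1*(-15/4))*46 = -15/4*46 = -345/2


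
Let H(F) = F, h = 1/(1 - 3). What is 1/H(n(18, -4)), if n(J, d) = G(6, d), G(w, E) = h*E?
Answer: ½ ≈ 0.50000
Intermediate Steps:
h = -½ (h = 1/(-2) = -½ ≈ -0.50000)
G(w, E) = -E/2
n(J, d) = -d/2
1/H(n(18, -4)) = 1/(-½*(-4)) = 1/2 = ½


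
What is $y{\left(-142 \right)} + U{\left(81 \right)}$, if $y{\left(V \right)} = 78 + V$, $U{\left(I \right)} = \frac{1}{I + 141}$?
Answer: $- \frac{14207}{222} \approx -63.995$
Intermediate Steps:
$U{\left(I \right)} = \frac{1}{141 + I}$
$y{\left(-142 \right)} + U{\left(81 \right)} = \left(78 - 142\right) + \frac{1}{141 + 81} = -64 + \frac{1}{222} = - \frac{14207}{222}$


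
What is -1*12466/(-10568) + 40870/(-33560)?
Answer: -42360/1108319 ≈ -0.038220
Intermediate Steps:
-1*12466/(-10568) + 40870/(-33560) = -12466*(-1/10568) + 40870*(-1/33560) = 6233/5284 - 4087/3356 = -42360/1108319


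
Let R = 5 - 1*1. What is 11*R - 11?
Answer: 33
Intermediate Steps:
R = 4 (R = 5 - 1 = 4)
11*R - 11 = 11*4 - 11 = 44 - 11 = 33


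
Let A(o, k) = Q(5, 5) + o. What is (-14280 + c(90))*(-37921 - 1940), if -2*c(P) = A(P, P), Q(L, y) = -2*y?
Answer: 570809520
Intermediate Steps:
A(o, k) = -10 + o (A(o, k) = -2*5 + o = -10 + o)
c(P) = 5 - P/2 (c(P) = -(-10 + P)/2 = 5 - P/2)
(-14280 + c(90))*(-37921 - 1940) = (-14280 + (5 - 1/2*90))*(-37921 - 1940) = (-14280 + (5 - 45))*(-39861) = (-14280 - 40)*(-39861) = -14320*(-39861) = 570809520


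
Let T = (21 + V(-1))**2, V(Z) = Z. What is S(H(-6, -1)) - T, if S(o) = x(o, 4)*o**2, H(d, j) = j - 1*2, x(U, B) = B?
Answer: -364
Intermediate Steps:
H(d, j) = -2 + j (H(d, j) = j - 2 = -2 + j)
S(o) = 4*o**2
T = 400 (T = (21 - 1)**2 = 20**2 = 400)
S(H(-6, -1)) - T = 4*(-2 - 1)**2 - 1*400 = 4*(-3)**2 - 400 = 4*9 - 400 = 36 - 400 = -364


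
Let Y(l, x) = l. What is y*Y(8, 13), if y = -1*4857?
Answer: -38856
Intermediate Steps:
y = -4857
y*Y(8, 13) = -4857*8 = -38856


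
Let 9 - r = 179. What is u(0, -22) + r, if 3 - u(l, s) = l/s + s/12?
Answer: -991/6 ≈ -165.17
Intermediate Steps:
r = -170 (r = 9 - 1*179 = 9 - 179 = -170)
u(l, s) = 3 - s/12 - l/s (u(l, s) = 3 - (l/s + s/12) = 3 - (s/12 + l/s) = 3 + (-s/12 - l/s) = 3 - s/12 - l/s)
u(0, -22) + r = (3 - 1/12*(-22) - 1*0/(-22)) - 170 = (3 + 11/6 - 1*0*(-1/22)) - 170 = (3 + 11/6 + 0) - 170 = 29/6 - 170 = -991/6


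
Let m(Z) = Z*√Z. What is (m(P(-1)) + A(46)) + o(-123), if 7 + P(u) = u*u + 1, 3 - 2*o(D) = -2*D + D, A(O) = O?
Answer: -14 - 5*I*√5 ≈ -14.0 - 11.18*I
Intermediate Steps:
o(D) = 3/2 + D/2 (o(D) = 3/2 - (-2*D + D)/2 = 3/2 - (-1)*D/2 = 3/2 + D/2)
P(u) = -6 + u² (P(u) = -7 + (u*u + 1) = -7 + (u² + 1) = -7 + (1 + u²) = -6 + u²)
m(Z) = Z^(3/2)
(m(P(-1)) + A(46)) + o(-123) = ((-6 + (-1)²)^(3/2) + 46) + (3/2 + (½)*(-123)) = ((-6 + 1)^(3/2) + 46) + (3/2 - 123/2) = ((-5)^(3/2) + 46) - 60 = (-5*I*√5 + 46) - 60 = (46 - 5*I*√5) - 60 = -14 - 5*I*√5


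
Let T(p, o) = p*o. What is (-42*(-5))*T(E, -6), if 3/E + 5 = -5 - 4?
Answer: 270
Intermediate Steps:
E = -3/14 (E = 3/(-5 + (-5 - 4)) = 3/(-5 - 9) = 3/(-14) = 3*(-1/14) = -3/14 ≈ -0.21429)
T(p, o) = o*p
(-42*(-5))*T(E, -6) = (-42*(-5))*(-6*(-3/14)) = 210*(9/7) = 270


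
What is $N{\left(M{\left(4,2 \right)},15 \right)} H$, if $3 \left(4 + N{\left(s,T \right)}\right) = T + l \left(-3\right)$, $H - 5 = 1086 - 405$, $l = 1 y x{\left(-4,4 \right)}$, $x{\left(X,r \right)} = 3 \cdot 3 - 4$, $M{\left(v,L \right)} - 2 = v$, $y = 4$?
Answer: $-13034$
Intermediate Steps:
$M{\left(v,L \right)} = 2 + v$
$x{\left(X,r \right)} = 5$ ($x{\left(X,r \right)} = 9 - 4 = 5$)
$l = 20$ ($l = 1 \cdot 4 \cdot 5 = 4 \cdot 5 = 20$)
$H = 686$ ($H = 5 + \left(1086 - 405\right) = 5 + 681 = 686$)
$N{\left(s,T \right)} = -24 + \frac{T}{3}$ ($N{\left(s,T \right)} = -4 + \frac{T + 20 \left(-3\right)}{3} = -4 + \frac{T - 60}{3} = -4 + \frac{-60 + T}{3} = -4 + \left(-20 + \frac{T}{3}\right) = -24 + \frac{T}{3}$)
$N{\left(M{\left(4,2 \right)},15 \right)} H = \left(-24 + \frac{1}{3} \cdot 15\right) 686 = \left(-24 + 5\right) 686 = \left(-19\right) 686 = -13034$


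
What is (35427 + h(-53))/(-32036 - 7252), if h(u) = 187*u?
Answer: -6379/9822 ≈ -0.64946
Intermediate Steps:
(35427 + h(-53))/(-32036 - 7252) = (35427 + 187*(-53))/(-32036 - 7252) = (35427 - 9911)/(-39288) = 25516*(-1/39288) = -6379/9822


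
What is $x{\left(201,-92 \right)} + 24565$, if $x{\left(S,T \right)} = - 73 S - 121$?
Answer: $9771$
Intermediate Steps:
$x{\left(S,T \right)} = -121 - 73 S$
$x{\left(201,-92 \right)} + 24565 = \left(-121 - 14673\right) + 24565 = -14794 + 24565 = 9771$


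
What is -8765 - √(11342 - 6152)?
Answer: -8765 - √5190 ≈ -8837.0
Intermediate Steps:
-8765 - √(11342 - 6152) = -8765 - √5190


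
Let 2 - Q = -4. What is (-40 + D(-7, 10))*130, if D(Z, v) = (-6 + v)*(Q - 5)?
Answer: -4680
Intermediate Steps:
Q = 6 (Q = 2 - 1*(-4) = 2 + 4 = 6)
D(Z, v) = -6 + v (D(Z, v) = (-6 + v)*(6 - 5) = (-6 + v)*1 = -6 + v)
(-40 + D(-7, 10))*130 = (-40 + (-6 + 10))*130 = (-40 + 4)*130 = -36*130 = -4680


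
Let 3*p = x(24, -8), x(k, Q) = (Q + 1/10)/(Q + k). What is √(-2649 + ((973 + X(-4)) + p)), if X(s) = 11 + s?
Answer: 7*I*√490530/120 ≈ 40.855*I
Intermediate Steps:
x(k, Q) = (⅒ + Q)/(Q + k) (x(k, Q) = (Q + ⅒)/(Q + k) = (⅒ + Q)/(Q + k))
p = -79/480 (p = ((⅒ - 8)/(-8 + 24))/3 = (-79/10/16)/3 = ((1/16)*(-79/10))/3 = (⅓)*(-79/160) = -79/480 ≈ -0.16458)
√(-2649 + ((973 + X(-4)) + p)) = √(-2649 + ((973 + (11 - 4)) - 79/480)) = √(-2649 + ((973 + 7) - 79/480)) = √(-2649 + (980 - 79/480)) = √(-2649 + 470321/480) = √(-801199/480) = 7*I*√490530/120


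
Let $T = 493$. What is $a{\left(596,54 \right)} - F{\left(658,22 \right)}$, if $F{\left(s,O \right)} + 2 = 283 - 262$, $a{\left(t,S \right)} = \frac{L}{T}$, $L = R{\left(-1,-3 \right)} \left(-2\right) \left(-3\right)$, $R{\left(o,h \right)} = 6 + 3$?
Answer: $- \frac{9313}{493} \approx -18.89$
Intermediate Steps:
$R{\left(o,h \right)} = 9$
$L = 54$ ($L = 9 \left(-2\right) \left(-3\right) = \left(-18\right) \left(-3\right) = 54$)
$a{\left(t,S \right)} = \frac{54}{493}$
$F{\left(s,O \right)} = 19$ ($F{\left(s,O \right)} = -2 + \left(283 - 262\right) = -2 + 21 = 19$)
$a{\left(596,54 \right)} - F{\left(658,22 \right)} = \frac{54}{493} - 19 = - \frac{9313}{493}$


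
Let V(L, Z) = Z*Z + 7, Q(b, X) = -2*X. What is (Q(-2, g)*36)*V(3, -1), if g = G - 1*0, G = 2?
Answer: -1152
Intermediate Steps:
g = 2 (g = 2 - 1*0 = 2 + 0 = 2)
V(L, Z) = 7 + Z² (V(L, Z) = Z² + 7 = 7 + Z²)
(Q(-2, g)*36)*V(3, -1) = (-2*2*36)*(7 + (-1)²) = (-4*36)*(7 + 1) = -144*8 = -1152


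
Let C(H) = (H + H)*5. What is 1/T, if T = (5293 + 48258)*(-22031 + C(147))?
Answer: -1/1101062111 ≈ -9.0821e-10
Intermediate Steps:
C(H) = 10*H (C(H) = (2*H)*5 = 10*H)
T = -1101062111 (T = (5293 + 48258)*(-22031 + 10*147) = 53551*(-22031 + 1470) = 53551*(-20561) = -1101062111)
1/T = 1/(-1101062111) = -1/1101062111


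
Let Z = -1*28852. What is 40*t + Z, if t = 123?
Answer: -23932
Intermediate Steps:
Z = -28852
40*t + Z = 40*123 - 28852 = 4920 - 28852 = -23932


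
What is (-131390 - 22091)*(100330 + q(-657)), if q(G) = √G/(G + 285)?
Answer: -15398748730 + 4951*I*√73/4 ≈ -1.5399e+10 + 10575.0*I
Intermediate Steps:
q(G) = √G/(285 + G)
(-131390 - 22091)*(100330 + q(-657)) = (-131390 - 22091)*(100330 + √(-657)/(285 - 657)) = -153481*(100330 + (3*I*√73)/(-372)) = -153481*(100330 + (3*I*√73)*(-1/372)) = -153481*(100330 - I*√73/124) = -15398748730 + 4951*I*√73/4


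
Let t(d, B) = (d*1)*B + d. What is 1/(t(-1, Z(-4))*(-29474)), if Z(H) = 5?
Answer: 1/176844 ≈ 5.6547e-6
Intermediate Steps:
t(d, B) = d + B*d (t(d, B) = d*B + d = B*d + d = d + B*d)
1/(t(-1, Z(-4))*(-29474)) = 1/(-(1 + 5)*(-29474)) = 1/(-1*6*(-29474)) = 1/(-6*(-29474)) = 1/176844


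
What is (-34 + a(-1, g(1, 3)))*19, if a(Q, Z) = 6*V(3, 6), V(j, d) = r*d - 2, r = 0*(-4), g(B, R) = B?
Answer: -874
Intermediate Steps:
r = 0
V(j, d) = -2 (V(j, d) = 0*d - 2 = 0 - 2 = -2)
a(Q, Z) = -12 (a(Q, Z) = 6*(-2) = -12)
(-34 + a(-1, g(1, 3)))*19 = (-34 - 12)*19 = -46*19 = -874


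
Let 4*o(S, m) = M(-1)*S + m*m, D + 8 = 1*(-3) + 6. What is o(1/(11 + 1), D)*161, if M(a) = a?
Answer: 48139/48 ≈ 1002.9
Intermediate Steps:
D = -5 (D = -8 + (1*(-3) + 6) = -8 + (-3 + 6) = -8 + 3 = -5)
o(S, m) = -S/4 + m²/4 (o(S, m) = (-S + m*m)/4 = (-S + m²)/4 = (m² - S)/4 = -S/4 + m²/4)
o(1/(11 + 1), D)*161 = (-1/(4*(11 + 1)) + (¼)*(-5)²)*161 = (-¼/12 + (¼)*25)*161 = (-¼*1/12 + 25/4)*161 = (-1/48 + 25/4)*161 = (299/48)*161 = 48139/48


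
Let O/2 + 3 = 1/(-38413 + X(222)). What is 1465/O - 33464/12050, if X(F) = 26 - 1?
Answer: -34269036206/138773825 ≈ -246.94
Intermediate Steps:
X(F) = 25
O = -115165/19194 (O = -6 + 2/(-38413 + 25) = -6 + 2/(-38388) = -6 + 2*(-1/38388) = -6 - 1/19194 = -115165/19194 ≈ -6.0001)
1465/O - 33464/12050 = 1465/(-115165/19194) - 33464/12050 = 1465*(-19194/115165) - 33464*1/12050 = -5623842/23033 - 16732/6025 = -34269036206/138773825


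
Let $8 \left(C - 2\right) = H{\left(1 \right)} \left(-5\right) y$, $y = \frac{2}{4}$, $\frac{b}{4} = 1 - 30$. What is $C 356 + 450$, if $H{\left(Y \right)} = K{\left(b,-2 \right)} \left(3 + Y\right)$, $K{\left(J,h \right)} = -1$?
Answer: $1607$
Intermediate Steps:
$b = -116$ ($b = 4 \left(1 - 30\right) = 4 \left(-29\right) = -116$)
$y = \frac{1}{2}$ ($y = 2 \cdot \frac{1}{4} = \frac{1}{2} \approx 0.5$)
$H{\left(Y \right)} = -3 - Y$ ($H{\left(Y \right)} = - (3 + Y) = -3 - Y$)
$C = \frac{13}{4}$ ($C = 2 + \frac{\left(-3 - 1\right) \left(-5\right) \frac{1}{2}}{8} = 2 + \frac{\left(-4\right) \left(-5\right) \frac{1}{2}}{8} = 2 + \frac{20 \cdot \frac{1}{2}}{8} = 2 + \frac{1}{8} \cdot 10 = 2 + \frac{5}{4} = \frac{13}{4} \approx 3.25$)
$C 356 + 450 = \frac{13}{4} \cdot 356 + 450 = 1157 + 450 = 1607$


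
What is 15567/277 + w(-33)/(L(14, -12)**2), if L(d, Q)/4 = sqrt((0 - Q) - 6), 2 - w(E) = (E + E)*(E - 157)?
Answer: -989297/13296 ≈ -74.406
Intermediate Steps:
w(E) = 2 - 2*E*(-157 + E) (w(E) = 2 - (E + E)*(E - 157) = 2 - 2*E*(-157 + E))
L(d, Q) = 4*sqrt(-6 - Q) (L(d, Q) = 4*sqrt((0 - Q) - 6) = 4*sqrt(-Q - 6) = 4*sqrt(-6 - Q))
15567/277 + w(-33)/(L(14, -12)**2) = 15567/277 + (2 - 2*(-33)**2 + 314*(-33))/((4*sqrt(-6 - 1*(-12)))**2) = 15567*(1/277) + (2 - 2*1089 - 10362)/((4*sqrt(-6 + 12))**2) = 15567/277 + (2 - 2178 - 10362)/((4*sqrt(6))**2) = 15567/277 - 12538/96 = 15567/277 - 12538*1/96 = 15567/277 - 6269/48 = -989297/13296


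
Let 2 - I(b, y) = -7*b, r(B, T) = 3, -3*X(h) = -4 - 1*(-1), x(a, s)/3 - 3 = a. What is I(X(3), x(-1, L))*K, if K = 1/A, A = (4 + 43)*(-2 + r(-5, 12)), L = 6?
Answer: 9/47 ≈ 0.19149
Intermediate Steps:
x(a, s) = 9 + 3*a
X(h) = 1 (X(h) = -(-4 - 1*(-1))/3 = -(-4 + 1)/3 = -⅓*(-3) = 1)
I(b, y) = 2 + 7*b (I(b, y) = 2 - (-7)*b = 2 + 7*b)
A = 47 (A = (4 + 43)*(-2 + 3) = 47*1 = 47)
K = 1/47 ≈ 0.021277
I(X(3), x(-1, L))*K = (2 + 7*1)*(1/47) = (2 + 7)*(1/47) = 9*(1/47) = 9/47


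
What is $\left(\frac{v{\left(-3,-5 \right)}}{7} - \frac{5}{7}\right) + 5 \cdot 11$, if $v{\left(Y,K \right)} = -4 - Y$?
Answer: $\frac{379}{7} \approx 54.143$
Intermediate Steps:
$\left(\frac{v{\left(-3,-5 \right)}}{7} - \frac{5}{7}\right) + 5 \cdot 11 = \left(\frac{-4 - -3}{7} - \frac{5}{7}\right) + 5 \cdot 11 = \left(\left(-4 + 3\right) \frac{1}{7} - \frac{5}{7}\right) + 55 = \left(\left(-1\right) \frac{1}{7} - \frac{5}{7}\right) + 55 = \left(- \frac{1}{7} - \frac{5}{7}\right) + 55 = - \frac{6}{7} + 55 = \frac{379}{7}$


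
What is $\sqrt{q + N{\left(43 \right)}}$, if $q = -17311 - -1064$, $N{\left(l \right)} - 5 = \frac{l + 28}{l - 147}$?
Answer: $\frac{i \sqrt{43920214}}{52} \approx 127.45 i$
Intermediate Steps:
$N{\left(l \right)} = 5 + \frac{28 + l}{-147 + l}$ ($N{\left(l \right)} = 5 + \frac{l + 28}{l - 147} = 5 + \frac{28 + l}{-147 + l}$)
$q = -16247$ ($q = -17311 + 1064 = -16247$)
$\sqrt{q + N{\left(43 \right)}} = \sqrt{-16247 + \frac{-707 + 6 \cdot 43}{-147 + 43}} = \sqrt{-16247 + \frac{-707 + 258}{-104}} = \sqrt{-16247 - - \frac{449}{104}} = \sqrt{-16247 + \frac{449}{104}} = \sqrt{- \frac{1689239}{104}} = \frac{i \sqrt{43920214}}{52}$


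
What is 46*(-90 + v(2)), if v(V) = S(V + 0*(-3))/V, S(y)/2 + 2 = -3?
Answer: -4370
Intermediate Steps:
S(y) = -10 (S(y) = -4 + 2*(-3) = -4 - 6 = -10)
v(V) = -10/V
46*(-90 + v(2)) = 46*(-90 - 10/2) = 46*(-90 - 10*1/2) = 46*(-90 - 5) = 46*(-95) = -4370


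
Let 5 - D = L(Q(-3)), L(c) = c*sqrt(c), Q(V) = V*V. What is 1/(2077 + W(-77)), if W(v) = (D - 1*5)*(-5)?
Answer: 1/2212 ≈ 0.00045208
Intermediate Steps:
Q(V) = V**2
L(c) = c**(3/2)
D = -22 (D = 5 - ((-3)**2)**(3/2) = 5 - 9**(3/2) = 5 - 1*27 = 5 - 27 = -22)
W(v) = 135 (W(v) = (-22 - 1*5)*(-5) = (-22 - 5)*(-5) = -27*(-5) = 135)
1/(2077 + W(-77)) = 1/(2077 + 135) = 1/2212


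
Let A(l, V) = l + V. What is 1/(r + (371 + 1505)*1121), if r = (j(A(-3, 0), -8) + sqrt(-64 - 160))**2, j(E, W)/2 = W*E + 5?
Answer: -I/(-2106136*I + 464*sqrt(14)) ≈ 4.748e-7 - 3.9139e-10*I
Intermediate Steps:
A(l, V) = V + l
j(E, W) = 10 + 2*E*W (j(E, W) = 2*(W*E + 5) = 2*(E*W + 5) = 2*(5 + E*W) = 10 + 2*E*W)
r = (58 + 4*I*sqrt(14))**2 (r = ((10 + 2*(0 - 3)*(-8)) + sqrt(-64 - 160))**2 = ((10 + 2*(-3)*(-8)) + sqrt(-224))**2 = ((10 + 48) + 4*I*sqrt(14))**2 = (58 + 4*I*sqrt(14))**2 ≈ 3140.0 + 1736.1*I)
1/(r + (371 + 1505)*1121) = 1/((3140 + 464*I*sqrt(14)) + (371 + 1505)*1121) = 1/((3140 + 464*I*sqrt(14)) + 1876*1121) = 1/((3140 + 464*I*sqrt(14)) + 2102996) = 1/(2106136 + 464*I*sqrt(14))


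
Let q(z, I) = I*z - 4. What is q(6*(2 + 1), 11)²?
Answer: 37636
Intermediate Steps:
q(z, I) = -4 + I*z
q(6*(2 + 1), 11)² = (-4 + 11*(6*(2 + 1)))² = (-4 + 11*(6*3))² = (-4 + 11*18)² = (-4 + 198)² = 194² = 37636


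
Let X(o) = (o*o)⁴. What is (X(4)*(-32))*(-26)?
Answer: 54525952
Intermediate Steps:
X(o) = o⁸ (X(o) = (o²)⁴ = o⁸)
(X(4)*(-32))*(-26) = (4⁸*(-32))*(-26) = (65536*(-32))*(-26) = -2097152*(-26) = 54525952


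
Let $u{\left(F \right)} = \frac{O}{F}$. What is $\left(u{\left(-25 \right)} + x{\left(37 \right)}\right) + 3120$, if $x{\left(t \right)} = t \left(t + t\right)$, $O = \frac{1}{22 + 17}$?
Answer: $\frac{5711549}{975} \approx 5858.0$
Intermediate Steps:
$O = \frac{1}{39} \approx 0.025641$
$u{\left(F \right)} = \frac{1}{39 F}$
$x{\left(t \right)} = 2 t^{2}$ ($x{\left(t \right)} = t 2 t = 2 t^{2}$)
$\left(u{\left(-25 \right)} + x{\left(37 \right)}\right) + 3120 = \left(\frac{1}{39 \left(-25\right)} + 2 \cdot 37^{2}\right) + 3120 = \left(\frac{1}{39} \left(- \frac{1}{25}\right) + 2 \cdot 1369\right) + 3120 = \left(- \frac{1}{975} + 2738\right) + 3120 = \frac{2669549}{975} + 3120 = \frac{5711549}{975}$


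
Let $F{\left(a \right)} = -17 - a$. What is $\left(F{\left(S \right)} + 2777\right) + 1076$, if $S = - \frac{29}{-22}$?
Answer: $\frac{84363}{22} \approx 3834.7$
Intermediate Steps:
$S = \frac{29}{22}$ ($S = \left(-29\right) \left(- \frac{1}{22}\right) = \frac{29}{22} \approx 1.3182$)
$\left(F{\left(S \right)} + 2777\right) + 1076 = \left(\left(-17 - \frac{29}{22}\right) + 2777\right) + 1076 = \left(- \frac{403}{22} + 2777\right) + 1076 = \frac{60691}{22} + 1076 = \frac{84363}{22}$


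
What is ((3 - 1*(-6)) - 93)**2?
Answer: 7056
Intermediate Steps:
((3 - 1*(-6)) - 93)**2 = ((3 + 6) - 93)**2 = (9 - 93)**2 = (-84)**2 = 7056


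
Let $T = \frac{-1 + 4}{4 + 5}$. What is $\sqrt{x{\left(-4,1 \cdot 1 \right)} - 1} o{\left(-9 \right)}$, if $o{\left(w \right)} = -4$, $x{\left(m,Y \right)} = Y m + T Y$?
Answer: $- \frac{4 i \sqrt{42}}{3} \approx - 8.641 i$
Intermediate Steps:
$T = \frac{1}{3}$ ($T = \frac{3}{9} = 3 \cdot \frac{1}{9} = \frac{1}{3} \approx 0.33333$)
$x{\left(m,Y \right)} = \frac{Y}{3} + Y m$ ($x{\left(m,Y \right)} = Y m + \frac{Y}{3} = \frac{Y}{3} + Y m$)
$\sqrt{x{\left(-4,1 \cdot 1 \right)} - 1} o{\left(-9 \right)} = \sqrt{1 \cdot 1 \left(\frac{1}{3} - 4\right) - 1} \left(-4\right) = \sqrt{1 \left(- \frac{11}{3}\right) - 1} \left(-4\right) = \sqrt{- \frac{11}{3} - 1} \left(-4\right) = \sqrt{- \frac{14}{3}} \left(-4\right) = \frac{i \sqrt{42}}{3} \left(-4\right) = - \frac{4 i \sqrt{42}}{3}$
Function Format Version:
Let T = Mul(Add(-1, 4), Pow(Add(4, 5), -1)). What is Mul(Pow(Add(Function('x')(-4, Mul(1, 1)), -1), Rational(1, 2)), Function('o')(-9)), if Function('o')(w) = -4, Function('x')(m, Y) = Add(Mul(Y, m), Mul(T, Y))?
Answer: Mul(Rational(-4, 3), I, Pow(42, Rational(1, 2))) ≈ Mul(-8.6410, I)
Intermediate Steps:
T = Rational(1, 3) (T = Mul(3, Pow(9, -1)) = Mul(3, Rational(1, 9)) = Rational(1, 3) ≈ 0.33333)
Function('x')(m, Y) = Add(Mul(Rational(1, 3), Y), Mul(Y, m)) (Function('x')(m, Y) = Add(Mul(Y, m), Mul(Rational(1, 3), Y)) = Add(Mul(Rational(1, 3), Y), Mul(Y, m)))
Mul(Pow(Add(Function('x')(-4, Mul(1, 1)), -1), Rational(1, 2)), Function('o')(-9)) = Mul(Pow(Add(Mul(Mul(1, 1), Add(Rational(1, 3), -4)), -1), Rational(1, 2)), -4) = Mul(Pow(Add(Mul(1, Rational(-11, 3)), -1), Rational(1, 2)), -4) = Mul(Pow(Add(Rational(-11, 3), -1), Rational(1, 2)), -4) = Mul(Pow(Rational(-14, 3), Rational(1, 2)), -4) = Mul(Mul(Rational(1, 3), I, Pow(42, Rational(1, 2))), -4) = Mul(Rational(-4, 3), I, Pow(42, Rational(1, 2)))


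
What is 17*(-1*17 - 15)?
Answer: -544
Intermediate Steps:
17*(-1*17 - 15) = 17*(-17 - 15) = 17*(-32) = -544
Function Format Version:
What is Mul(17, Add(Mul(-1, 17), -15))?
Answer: -544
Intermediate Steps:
Mul(17, Add(Mul(-1, 17), -15)) = Mul(17, Add(-17, -15)) = Mul(17, -32) = -544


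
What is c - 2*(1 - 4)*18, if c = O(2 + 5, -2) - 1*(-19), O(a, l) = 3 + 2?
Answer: 132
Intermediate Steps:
O(a, l) = 5
c = 24 (c = 5 - 1*(-19) = 5 + 19 = 24)
c - 2*(1 - 4)*18 = 24 - 2*(1 - 4)*18 = 24 - 2*(-3)*18 = 24 + 6*18 = 24 + 108 = 132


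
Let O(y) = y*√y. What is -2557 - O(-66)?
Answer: -2557 + 66*I*√66 ≈ -2557.0 + 536.19*I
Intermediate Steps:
O(y) = y^(3/2)
-2557 - O(-66) = -2557 - (-66)^(3/2) = -2557 - (-66)*I*√66 = -2557 + 66*I*√66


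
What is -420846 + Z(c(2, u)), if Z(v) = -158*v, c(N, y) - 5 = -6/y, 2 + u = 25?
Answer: -9696680/23 ≈ -4.2160e+5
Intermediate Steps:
u = 23 (u = -2 + 25 = 23)
c(N, y) = 5 - 6/y
-420846 + Z(c(2, u)) = -420846 - 158*(5 - 6/23) = -420846 - 158*109/23 = -420846 - 17222/23 = -9696680/23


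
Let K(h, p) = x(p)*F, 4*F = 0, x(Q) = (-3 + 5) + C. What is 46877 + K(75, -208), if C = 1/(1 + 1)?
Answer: 46877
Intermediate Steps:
C = ½ (C = 1/2 = ½ ≈ 0.50000)
x(Q) = 5/2 (x(Q) = (-3 + 5) + ½ = 2 + ½ = 5/2)
F = 0 (F = (¼)*0 = 0)
K(h, p) = 0 (K(h, p) = (5/2)*0 = 0)
46877 + K(75, -208) = 46877 + 0 = 46877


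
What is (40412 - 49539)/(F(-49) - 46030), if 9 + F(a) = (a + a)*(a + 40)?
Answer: 9127/45157 ≈ 0.20212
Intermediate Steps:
F(a) = -9 + 2*a*(40 + a) (F(a) = -9 + (a + a)*(a + 40) = -9 + (2*a)*(40 + a) = -9 + 2*a*(40 + a))
(40412 - 49539)/(F(-49) - 46030) = (40412 - 49539)/((-9 + 2*(-49)² + 80*(-49)) - 46030) = -9127/((-9 + 2*2401 - 3920) - 46030) = -9127/((-9 + 4802 - 3920) - 46030) = -9127/(873 - 46030) = -9127/(-45157) = -9127*(-1/45157) = 9127/45157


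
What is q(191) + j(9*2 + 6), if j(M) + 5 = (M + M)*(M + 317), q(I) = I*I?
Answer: 52844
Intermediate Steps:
q(I) = I²
j(M) = -5 + 2*M*(317 + M) (j(M) = -5 + (M + M)*(M + 317) = -5 + (2*M)*(317 + M) = -5 + 2*M*(317 + M))
q(191) + j(9*2 + 6) = 191² + (-5 + 2*(9*2 + 6)² + 634*(9*2 + 6)) = 36481 + (-5 + 2*(18 + 6)² + 634*(18 + 6)) = 36481 + (-5 + 2*24² + 634*24) = 36481 + (-5 + 2*576 + 15216) = 36481 + (-5 + 1152 + 15216) = 36481 + 16363 = 52844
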